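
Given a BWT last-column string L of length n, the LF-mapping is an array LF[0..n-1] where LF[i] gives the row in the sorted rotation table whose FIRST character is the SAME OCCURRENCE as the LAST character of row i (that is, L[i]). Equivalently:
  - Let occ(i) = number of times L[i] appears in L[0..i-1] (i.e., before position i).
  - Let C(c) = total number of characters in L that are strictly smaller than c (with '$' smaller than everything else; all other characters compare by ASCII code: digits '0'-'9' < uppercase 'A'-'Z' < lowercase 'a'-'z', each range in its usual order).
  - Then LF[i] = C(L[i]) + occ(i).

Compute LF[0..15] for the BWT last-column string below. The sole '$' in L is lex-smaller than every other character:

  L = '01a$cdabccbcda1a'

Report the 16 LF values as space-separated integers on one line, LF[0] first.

Char counts: '$':1, '0':1, '1':2, 'a':4, 'b':2, 'c':4, 'd':2
C (first-col start): C('$')=0, C('0')=1, C('1')=2, C('a')=4, C('b')=8, C('c')=10, C('d')=14
L[0]='0': occ=0, LF[0]=C('0')+0=1+0=1
L[1]='1': occ=0, LF[1]=C('1')+0=2+0=2
L[2]='a': occ=0, LF[2]=C('a')+0=4+0=4
L[3]='$': occ=0, LF[3]=C('$')+0=0+0=0
L[4]='c': occ=0, LF[4]=C('c')+0=10+0=10
L[5]='d': occ=0, LF[5]=C('d')+0=14+0=14
L[6]='a': occ=1, LF[6]=C('a')+1=4+1=5
L[7]='b': occ=0, LF[7]=C('b')+0=8+0=8
L[8]='c': occ=1, LF[8]=C('c')+1=10+1=11
L[9]='c': occ=2, LF[9]=C('c')+2=10+2=12
L[10]='b': occ=1, LF[10]=C('b')+1=8+1=9
L[11]='c': occ=3, LF[11]=C('c')+3=10+3=13
L[12]='d': occ=1, LF[12]=C('d')+1=14+1=15
L[13]='a': occ=2, LF[13]=C('a')+2=4+2=6
L[14]='1': occ=1, LF[14]=C('1')+1=2+1=3
L[15]='a': occ=3, LF[15]=C('a')+3=4+3=7

Answer: 1 2 4 0 10 14 5 8 11 12 9 13 15 6 3 7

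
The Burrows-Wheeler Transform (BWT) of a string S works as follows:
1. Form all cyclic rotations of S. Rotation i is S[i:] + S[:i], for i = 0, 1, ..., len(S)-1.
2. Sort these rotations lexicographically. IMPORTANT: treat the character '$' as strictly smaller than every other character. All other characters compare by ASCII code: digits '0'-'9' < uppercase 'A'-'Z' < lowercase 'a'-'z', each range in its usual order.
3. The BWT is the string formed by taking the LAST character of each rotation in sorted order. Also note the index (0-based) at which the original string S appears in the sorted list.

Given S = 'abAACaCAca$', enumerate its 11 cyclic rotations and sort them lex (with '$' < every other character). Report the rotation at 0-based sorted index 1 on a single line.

Answer: AACaCAca$ab

Derivation:
All 11 rotations (rotation i = S[i:]+S[:i]):
  rot[0] = abAACaCAca$
  rot[1] = bAACaCAca$a
  rot[2] = AACaCAca$ab
  rot[3] = ACaCAca$abA
  rot[4] = CaCAca$abAA
  rot[5] = aCAca$abAAC
  rot[6] = CAca$abAACa
  rot[7] = Aca$abAACaC
  rot[8] = ca$abAACaCA
  rot[9] = a$abAACaCAc
  rot[10] = $abAACaCAca
Sorted (with $ < everything):
  sorted[0] = $abAACaCAca
  sorted[1] = AACaCAca$ab
  sorted[2] = ACaCAca$abA
  sorted[3] = Aca$abAACaC
  sorted[4] = CAca$abAACa
  sorted[5] = CaCAca$abAA
  sorted[6] = a$abAACaCAc
  sorted[7] = aCAca$abAAC
  sorted[8] = abAACaCAca$
  sorted[9] = bAACaCAca$a
  sorted[10] = ca$abAACaCA
sorted[1] = AACaCAca$ab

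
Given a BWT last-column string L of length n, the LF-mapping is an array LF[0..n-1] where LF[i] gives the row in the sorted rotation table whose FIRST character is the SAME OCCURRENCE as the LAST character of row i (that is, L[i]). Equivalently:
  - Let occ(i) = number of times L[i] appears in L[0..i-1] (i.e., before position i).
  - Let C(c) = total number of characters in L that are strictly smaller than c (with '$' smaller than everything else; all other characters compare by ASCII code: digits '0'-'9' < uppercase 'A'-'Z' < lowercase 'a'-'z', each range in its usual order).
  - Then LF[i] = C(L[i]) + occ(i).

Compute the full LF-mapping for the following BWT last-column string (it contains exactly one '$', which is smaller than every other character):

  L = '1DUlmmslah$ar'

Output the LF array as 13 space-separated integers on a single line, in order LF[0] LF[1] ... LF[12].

Char counts: '$':1, '1':1, 'D':1, 'U':1, 'a':2, 'h':1, 'l':2, 'm':2, 'r':1, 's':1
C (first-col start): C('$')=0, C('1')=1, C('D')=2, C('U')=3, C('a')=4, C('h')=6, C('l')=7, C('m')=9, C('r')=11, C('s')=12
L[0]='1': occ=0, LF[0]=C('1')+0=1+0=1
L[1]='D': occ=0, LF[1]=C('D')+0=2+0=2
L[2]='U': occ=0, LF[2]=C('U')+0=3+0=3
L[3]='l': occ=0, LF[3]=C('l')+0=7+0=7
L[4]='m': occ=0, LF[4]=C('m')+0=9+0=9
L[5]='m': occ=1, LF[5]=C('m')+1=9+1=10
L[6]='s': occ=0, LF[6]=C('s')+0=12+0=12
L[7]='l': occ=1, LF[7]=C('l')+1=7+1=8
L[8]='a': occ=0, LF[8]=C('a')+0=4+0=4
L[9]='h': occ=0, LF[9]=C('h')+0=6+0=6
L[10]='$': occ=0, LF[10]=C('$')+0=0+0=0
L[11]='a': occ=1, LF[11]=C('a')+1=4+1=5
L[12]='r': occ=0, LF[12]=C('r')+0=11+0=11

Answer: 1 2 3 7 9 10 12 8 4 6 0 5 11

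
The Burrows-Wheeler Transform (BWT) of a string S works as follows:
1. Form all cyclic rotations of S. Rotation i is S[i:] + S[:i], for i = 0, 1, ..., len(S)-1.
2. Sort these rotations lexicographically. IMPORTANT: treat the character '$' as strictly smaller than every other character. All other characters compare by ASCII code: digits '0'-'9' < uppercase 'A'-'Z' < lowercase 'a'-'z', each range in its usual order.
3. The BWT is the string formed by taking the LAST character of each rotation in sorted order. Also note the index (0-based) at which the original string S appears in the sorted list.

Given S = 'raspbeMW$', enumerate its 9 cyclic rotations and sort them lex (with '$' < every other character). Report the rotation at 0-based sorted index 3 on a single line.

Answer: aspbeMW$r

Derivation:
All 9 rotations (rotation i = S[i:]+S[:i]):
  rot[0] = raspbeMW$
  rot[1] = aspbeMW$r
  rot[2] = spbeMW$ra
  rot[3] = pbeMW$ras
  rot[4] = beMW$rasp
  rot[5] = eMW$raspb
  rot[6] = MW$raspbe
  rot[7] = W$raspbeM
  rot[8] = $raspbeMW
Sorted (with $ < everything):
  sorted[0] = $raspbeMW
  sorted[1] = MW$raspbe
  sorted[2] = W$raspbeM
  sorted[3] = aspbeMW$r
  sorted[4] = beMW$rasp
  sorted[5] = eMW$raspb
  sorted[6] = pbeMW$ras
  sorted[7] = raspbeMW$
  sorted[8] = spbeMW$ra
sorted[3] = aspbeMW$r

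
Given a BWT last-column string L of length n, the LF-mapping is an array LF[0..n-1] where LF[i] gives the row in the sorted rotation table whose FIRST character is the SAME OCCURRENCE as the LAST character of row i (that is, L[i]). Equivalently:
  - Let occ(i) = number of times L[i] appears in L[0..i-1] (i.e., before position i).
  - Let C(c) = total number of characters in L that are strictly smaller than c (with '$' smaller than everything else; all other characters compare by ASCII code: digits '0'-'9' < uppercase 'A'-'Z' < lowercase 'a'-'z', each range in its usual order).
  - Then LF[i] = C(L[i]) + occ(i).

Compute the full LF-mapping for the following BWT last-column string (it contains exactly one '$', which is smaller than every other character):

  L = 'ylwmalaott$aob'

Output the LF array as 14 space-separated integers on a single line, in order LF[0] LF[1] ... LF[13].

Answer: 13 5 12 7 1 6 2 8 10 11 0 3 9 4

Derivation:
Char counts: '$':1, 'a':3, 'b':1, 'l':2, 'm':1, 'o':2, 't':2, 'w':1, 'y':1
C (first-col start): C('$')=0, C('a')=1, C('b')=4, C('l')=5, C('m')=7, C('o')=8, C('t')=10, C('w')=12, C('y')=13
L[0]='y': occ=0, LF[0]=C('y')+0=13+0=13
L[1]='l': occ=0, LF[1]=C('l')+0=5+0=5
L[2]='w': occ=0, LF[2]=C('w')+0=12+0=12
L[3]='m': occ=0, LF[3]=C('m')+0=7+0=7
L[4]='a': occ=0, LF[4]=C('a')+0=1+0=1
L[5]='l': occ=1, LF[5]=C('l')+1=5+1=6
L[6]='a': occ=1, LF[6]=C('a')+1=1+1=2
L[7]='o': occ=0, LF[7]=C('o')+0=8+0=8
L[8]='t': occ=0, LF[8]=C('t')+0=10+0=10
L[9]='t': occ=1, LF[9]=C('t')+1=10+1=11
L[10]='$': occ=0, LF[10]=C('$')+0=0+0=0
L[11]='a': occ=2, LF[11]=C('a')+2=1+2=3
L[12]='o': occ=1, LF[12]=C('o')+1=8+1=9
L[13]='b': occ=0, LF[13]=C('b')+0=4+0=4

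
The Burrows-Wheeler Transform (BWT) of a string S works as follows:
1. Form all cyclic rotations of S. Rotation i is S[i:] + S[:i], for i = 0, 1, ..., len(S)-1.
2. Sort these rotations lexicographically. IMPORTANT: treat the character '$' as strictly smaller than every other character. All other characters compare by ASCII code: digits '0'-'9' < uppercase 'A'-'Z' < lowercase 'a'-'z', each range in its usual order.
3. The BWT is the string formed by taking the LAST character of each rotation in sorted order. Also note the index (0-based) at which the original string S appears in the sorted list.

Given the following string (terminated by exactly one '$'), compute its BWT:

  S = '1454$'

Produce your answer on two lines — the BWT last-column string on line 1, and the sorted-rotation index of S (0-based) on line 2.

All 5 rotations (rotation i = S[i:]+S[:i]):
  rot[0] = 1454$
  rot[1] = 454$1
  rot[2] = 54$14
  rot[3] = 4$145
  rot[4] = $1454
Sorted (with $ < everything):
  sorted[0] = $1454  (last char: '4')
  sorted[1] = 1454$  (last char: '$')
  sorted[2] = 4$145  (last char: '5')
  sorted[3] = 454$1  (last char: '1')
  sorted[4] = 54$14  (last char: '4')
Last column: 4$514
Original string S is at sorted index 1

Answer: 4$514
1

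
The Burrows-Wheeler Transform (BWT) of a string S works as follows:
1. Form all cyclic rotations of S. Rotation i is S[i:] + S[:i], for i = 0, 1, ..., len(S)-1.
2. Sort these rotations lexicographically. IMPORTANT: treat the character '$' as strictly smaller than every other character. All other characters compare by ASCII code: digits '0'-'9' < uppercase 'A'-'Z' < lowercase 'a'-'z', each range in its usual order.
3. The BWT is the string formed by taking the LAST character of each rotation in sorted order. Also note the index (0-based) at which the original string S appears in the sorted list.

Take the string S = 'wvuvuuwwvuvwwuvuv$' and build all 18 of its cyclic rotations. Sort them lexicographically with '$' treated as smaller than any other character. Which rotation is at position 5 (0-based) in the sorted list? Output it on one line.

Answer: uvwwuvuv$wvuvuuwwv

Derivation:
All 18 rotations (rotation i = S[i:]+S[:i]):
  rot[0] = wvuvuuwwvuvwwuvuv$
  rot[1] = vuvuuwwvuvwwuvuv$w
  rot[2] = uvuuwwvuvwwuvuv$wv
  rot[3] = vuuwwvuvwwuvuv$wvu
  rot[4] = uuwwvuvwwuvuv$wvuv
  rot[5] = uwwvuvwwuvuv$wvuvu
  rot[6] = wwvuvwwuvuv$wvuvuu
  rot[7] = wvuvwwuvuv$wvuvuuw
  rot[8] = vuvwwuvuv$wvuvuuww
  rot[9] = uvwwuvuv$wvuvuuwwv
  rot[10] = vwwuvuv$wvuvuuwwvu
  rot[11] = wwuvuv$wvuvuuwwvuv
  rot[12] = wuvuv$wvuvuuwwvuvw
  rot[13] = uvuv$wvuvuuwwvuvww
  rot[14] = vuv$wvuvuuwwvuvwwu
  rot[15] = uv$wvuvuuwwvuvwwuv
  rot[16] = v$wvuvuuwwvuvwwuvu
  rot[17] = $wvuvuuwwvuvwwuvuv
Sorted (with $ < everything):
  sorted[0] = $wvuvuuwwvuvwwuvuv
  sorted[1] = uuwwvuvwwuvuv$wvuv
  sorted[2] = uv$wvuvuuwwvuvwwuv
  sorted[3] = uvuuwwvuvwwuvuv$wv
  sorted[4] = uvuv$wvuvuuwwvuvww
  sorted[5] = uvwwuvuv$wvuvuuwwv
  sorted[6] = uwwvuvwwuvuv$wvuvu
  sorted[7] = v$wvuvuuwwvuvwwuvu
  sorted[8] = vuuwwvuvwwuvuv$wvu
  sorted[9] = vuv$wvuvuuwwvuvwwu
  sorted[10] = vuvuuwwvuvwwuvuv$w
  sorted[11] = vuvwwuvuv$wvuvuuww
  sorted[12] = vwwuvuv$wvuvuuwwvu
  sorted[13] = wuvuv$wvuvuuwwvuvw
  sorted[14] = wvuvuuwwvuvwwuvuv$
  sorted[15] = wvuvwwuvuv$wvuvuuw
  sorted[16] = wwuvuv$wvuvuuwwvuv
  sorted[17] = wwvuvwwuvuv$wvuvuu
sorted[5] = uvwwuvuv$wvuvuuwwv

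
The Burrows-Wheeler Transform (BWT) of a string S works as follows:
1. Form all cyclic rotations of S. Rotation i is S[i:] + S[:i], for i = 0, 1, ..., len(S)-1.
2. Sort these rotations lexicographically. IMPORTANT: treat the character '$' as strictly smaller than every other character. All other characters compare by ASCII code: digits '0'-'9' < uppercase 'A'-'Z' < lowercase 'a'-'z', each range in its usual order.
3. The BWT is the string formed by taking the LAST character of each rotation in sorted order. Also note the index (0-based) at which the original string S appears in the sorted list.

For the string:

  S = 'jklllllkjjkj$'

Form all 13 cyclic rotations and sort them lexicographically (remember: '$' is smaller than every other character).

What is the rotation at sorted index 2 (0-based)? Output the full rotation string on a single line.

Answer: jjkj$jklllllk

Derivation:
All 13 rotations (rotation i = S[i:]+S[:i]):
  rot[0] = jklllllkjjkj$
  rot[1] = klllllkjjkj$j
  rot[2] = lllllkjjkj$jk
  rot[3] = llllkjjkj$jkl
  rot[4] = lllkjjkj$jkll
  rot[5] = llkjjkj$jklll
  rot[6] = lkjjkj$jkllll
  rot[7] = kjjkj$jklllll
  rot[8] = jjkj$jklllllk
  rot[9] = jkj$jklllllkj
  rot[10] = kj$jklllllkjj
  rot[11] = j$jklllllkjjk
  rot[12] = $jklllllkjjkj
Sorted (with $ < everything):
  sorted[0] = $jklllllkjjkj
  sorted[1] = j$jklllllkjjk
  sorted[2] = jjkj$jklllllk
  sorted[3] = jkj$jklllllkj
  sorted[4] = jklllllkjjkj$
  sorted[5] = kj$jklllllkjj
  sorted[6] = kjjkj$jklllll
  sorted[7] = klllllkjjkj$j
  sorted[8] = lkjjkj$jkllll
  sorted[9] = llkjjkj$jklll
  sorted[10] = lllkjjkj$jkll
  sorted[11] = llllkjjkj$jkl
  sorted[12] = lllllkjjkj$jk
sorted[2] = jjkj$jklllllk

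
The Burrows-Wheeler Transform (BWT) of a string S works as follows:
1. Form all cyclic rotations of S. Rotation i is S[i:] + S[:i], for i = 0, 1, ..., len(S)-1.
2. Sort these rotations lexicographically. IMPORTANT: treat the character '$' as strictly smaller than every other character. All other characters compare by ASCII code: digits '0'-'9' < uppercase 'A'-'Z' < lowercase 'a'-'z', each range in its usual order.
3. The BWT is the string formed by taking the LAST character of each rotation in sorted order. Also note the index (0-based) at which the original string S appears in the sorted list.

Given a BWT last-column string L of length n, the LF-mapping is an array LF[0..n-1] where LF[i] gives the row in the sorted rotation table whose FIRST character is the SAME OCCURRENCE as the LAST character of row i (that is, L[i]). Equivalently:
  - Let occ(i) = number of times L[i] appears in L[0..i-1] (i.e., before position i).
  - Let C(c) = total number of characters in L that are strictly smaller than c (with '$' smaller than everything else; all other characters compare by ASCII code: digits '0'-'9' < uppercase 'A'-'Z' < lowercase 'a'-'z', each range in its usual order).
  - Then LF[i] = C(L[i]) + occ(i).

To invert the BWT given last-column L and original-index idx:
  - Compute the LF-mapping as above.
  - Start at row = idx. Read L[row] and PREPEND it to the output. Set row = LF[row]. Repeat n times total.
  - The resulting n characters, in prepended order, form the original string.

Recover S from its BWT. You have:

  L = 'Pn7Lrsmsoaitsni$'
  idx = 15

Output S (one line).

LF mapping: 3 8 1 2 11 12 7 13 10 4 5 15 14 9 6 0
Walk LF starting at row 15, prepending L[row]:
  step 1: row=15, L[15]='$', prepend. Next row=LF[15]=0
  step 2: row=0, L[0]='P', prepend. Next row=LF[0]=3
  step 3: row=3, L[3]='L', prepend. Next row=LF[3]=2
  step 4: row=2, L[2]='7', prepend. Next row=LF[2]=1
  step 5: row=1, L[1]='n', prepend. Next row=LF[1]=8
  step 6: row=8, L[8]='o', prepend. Next row=LF[8]=10
  step 7: row=10, L[10]='i', prepend. Next row=LF[10]=5
  step 8: row=5, L[5]='s', prepend. Next row=LF[5]=12
  step 9: row=12, L[12]='s', prepend. Next row=LF[12]=14
  step 10: row=14, L[14]='i', prepend. Next row=LF[14]=6
  step 11: row=6, L[6]='m', prepend. Next row=LF[6]=7
  step 12: row=7, L[7]='s', prepend. Next row=LF[7]=13
  step 13: row=13, L[13]='n', prepend. Next row=LF[13]=9
  step 14: row=9, L[9]='a', prepend. Next row=LF[9]=4
  step 15: row=4, L[4]='r', prepend. Next row=LF[4]=11
  step 16: row=11, L[11]='t', prepend. Next row=LF[11]=15
Reversed output: transmission7LP$

Answer: transmission7LP$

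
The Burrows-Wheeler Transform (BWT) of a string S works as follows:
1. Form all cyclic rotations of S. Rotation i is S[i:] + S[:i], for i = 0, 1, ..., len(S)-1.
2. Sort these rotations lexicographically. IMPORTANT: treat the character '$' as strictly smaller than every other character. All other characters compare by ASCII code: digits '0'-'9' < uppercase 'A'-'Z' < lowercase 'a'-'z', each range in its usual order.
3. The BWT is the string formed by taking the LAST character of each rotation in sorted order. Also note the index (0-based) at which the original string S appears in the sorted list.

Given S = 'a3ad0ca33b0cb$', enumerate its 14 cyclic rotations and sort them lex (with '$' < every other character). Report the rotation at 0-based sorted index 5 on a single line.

Answer: 3b0cb$a3ad0ca3

Derivation:
All 14 rotations (rotation i = S[i:]+S[:i]):
  rot[0] = a3ad0ca33b0cb$
  rot[1] = 3ad0ca33b0cb$a
  rot[2] = ad0ca33b0cb$a3
  rot[3] = d0ca33b0cb$a3a
  rot[4] = 0ca33b0cb$a3ad
  rot[5] = ca33b0cb$a3ad0
  rot[6] = a33b0cb$a3ad0c
  rot[7] = 33b0cb$a3ad0ca
  rot[8] = 3b0cb$a3ad0ca3
  rot[9] = b0cb$a3ad0ca33
  rot[10] = 0cb$a3ad0ca33b
  rot[11] = cb$a3ad0ca33b0
  rot[12] = b$a3ad0ca33b0c
  rot[13] = $a3ad0ca33b0cb
Sorted (with $ < everything):
  sorted[0] = $a3ad0ca33b0cb
  sorted[1] = 0ca33b0cb$a3ad
  sorted[2] = 0cb$a3ad0ca33b
  sorted[3] = 33b0cb$a3ad0ca
  sorted[4] = 3ad0ca33b0cb$a
  sorted[5] = 3b0cb$a3ad0ca3
  sorted[6] = a33b0cb$a3ad0c
  sorted[7] = a3ad0ca33b0cb$
  sorted[8] = ad0ca33b0cb$a3
  sorted[9] = b$a3ad0ca33b0c
  sorted[10] = b0cb$a3ad0ca33
  sorted[11] = ca33b0cb$a3ad0
  sorted[12] = cb$a3ad0ca33b0
  sorted[13] = d0ca33b0cb$a3a
sorted[5] = 3b0cb$a3ad0ca3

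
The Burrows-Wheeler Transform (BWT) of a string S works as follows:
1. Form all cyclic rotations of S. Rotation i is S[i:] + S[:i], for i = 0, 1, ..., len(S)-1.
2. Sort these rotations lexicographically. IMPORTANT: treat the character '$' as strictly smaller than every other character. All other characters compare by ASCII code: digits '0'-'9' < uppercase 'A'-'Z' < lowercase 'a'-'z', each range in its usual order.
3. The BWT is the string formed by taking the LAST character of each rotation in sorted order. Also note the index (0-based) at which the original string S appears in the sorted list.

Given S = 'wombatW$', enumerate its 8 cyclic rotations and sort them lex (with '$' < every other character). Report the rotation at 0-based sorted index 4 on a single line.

Answer: mbatW$wo

Derivation:
All 8 rotations (rotation i = S[i:]+S[:i]):
  rot[0] = wombatW$
  rot[1] = ombatW$w
  rot[2] = mbatW$wo
  rot[3] = batW$wom
  rot[4] = atW$womb
  rot[5] = tW$womba
  rot[6] = W$wombat
  rot[7] = $wombatW
Sorted (with $ < everything):
  sorted[0] = $wombatW
  sorted[1] = W$wombat
  sorted[2] = atW$womb
  sorted[3] = batW$wom
  sorted[4] = mbatW$wo
  sorted[5] = ombatW$w
  sorted[6] = tW$womba
  sorted[7] = wombatW$
sorted[4] = mbatW$wo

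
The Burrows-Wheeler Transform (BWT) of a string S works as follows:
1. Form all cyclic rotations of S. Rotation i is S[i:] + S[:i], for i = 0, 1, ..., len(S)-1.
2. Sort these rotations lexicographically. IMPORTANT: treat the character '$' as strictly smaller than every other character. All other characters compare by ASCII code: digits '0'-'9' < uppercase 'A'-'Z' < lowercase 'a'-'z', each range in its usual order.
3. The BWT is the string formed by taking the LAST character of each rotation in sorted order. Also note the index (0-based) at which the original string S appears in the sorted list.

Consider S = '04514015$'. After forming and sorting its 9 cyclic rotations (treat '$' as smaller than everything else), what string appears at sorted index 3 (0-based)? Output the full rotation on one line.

All 9 rotations (rotation i = S[i:]+S[:i]):
  rot[0] = 04514015$
  rot[1] = 4514015$0
  rot[2] = 514015$04
  rot[3] = 14015$045
  rot[4] = 4015$0451
  rot[5] = 015$04514
  rot[6] = 15$045140
  rot[7] = 5$0451401
  rot[8] = $04514015
Sorted (with $ < everything):
  sorted[0] = $04514015
  sorted[1] = 015$04514
  sorted[2] = 04514015$
  sorted[3] = 14015$045
  sorted[4] = 15$045140
  sorted[5] = 4015$0451
  sorted[6] = 4514015$0
  sorted[7] = 5$0451401
  sorted[8] = 514015$04
sorted[3] = 14015$045

Answer: 14015$045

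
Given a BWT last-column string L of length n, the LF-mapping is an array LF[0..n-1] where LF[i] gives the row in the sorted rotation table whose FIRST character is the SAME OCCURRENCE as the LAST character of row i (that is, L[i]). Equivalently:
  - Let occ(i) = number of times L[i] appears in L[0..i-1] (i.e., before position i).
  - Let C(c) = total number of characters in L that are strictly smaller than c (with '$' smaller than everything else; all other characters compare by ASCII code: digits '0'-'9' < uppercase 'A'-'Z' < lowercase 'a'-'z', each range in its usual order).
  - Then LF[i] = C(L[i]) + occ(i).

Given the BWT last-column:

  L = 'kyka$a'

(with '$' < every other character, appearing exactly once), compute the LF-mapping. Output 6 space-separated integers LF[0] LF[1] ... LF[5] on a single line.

Answer: 3 5 4 1 0 2

Derivation:
Char counts: '$':1, 'a':2, 'k':2, 'y':1
C (first-col start): C('$')=0, C('a')=1, C('k')=3, C('y')=5
L[0]='k': occ=0, LF[0]=C('k')+0=3+0=3
L[1]='y': occ=0, LF[1]=C('y')+0=5+0=5
L[2]='k': occ=1, LF[2]=C('k')+1=3+1=4
L[3]='a': occ=0, LF[3]=C('a')+0=1+0=1
L[4]='$': occ=0, LF[4]=C('$')+0=0+0=0
L[5]='a': occ=1, LF[5]=C('a')+1=1+1=2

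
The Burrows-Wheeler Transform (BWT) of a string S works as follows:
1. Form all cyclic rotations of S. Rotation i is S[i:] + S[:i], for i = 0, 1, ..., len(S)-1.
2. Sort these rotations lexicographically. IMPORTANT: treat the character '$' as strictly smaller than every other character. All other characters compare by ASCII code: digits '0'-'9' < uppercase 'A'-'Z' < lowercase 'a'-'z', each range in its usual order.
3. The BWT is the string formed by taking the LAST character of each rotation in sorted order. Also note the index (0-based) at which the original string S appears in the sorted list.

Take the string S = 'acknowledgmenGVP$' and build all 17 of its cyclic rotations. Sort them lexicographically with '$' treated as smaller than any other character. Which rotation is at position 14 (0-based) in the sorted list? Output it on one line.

All 17 rotations (rotation i = S[i:]+S[:i]):
  rot[0] = acknowledgmenGVP$
  rot[1] = cknowledgmenGVP$a
  rot[2] = knowledgmenGVP$ac
  rot[3] = nowledgmenGVP$ack
  rot[4] = owledgmenGVP$ackn
  rot[5] = wledgmenGVP$ackno
  rot[6] = ledgmenGVP$acknow
  rot[7] = edgmenGVP$acknowl
  rot[8] = dgmenGVP$acknowle
  rot[9] = gmenGVP$acknowled
  rot[10] = menGVP$acknowledg
  rot[11] = enGVP$acknowledgm
  rot[12] = nGVP$acknowledgme
  rot[13] = GVP$acknowledgmen
  rot[14] = VP$acknowledgmenG
  rot[15] = P$acknowledgmenGV
  rot[16] = $acknowledgmenGVP
Sorted (with $ < everything):
  sorted[0] = $acknowledgmenGVP
  sorted[1] = GVP$acknowledgmen
  sorted[2] = P$acknowledgmenGV
  sorted[3] = VP$acknowledgmenG
  sorted[4] = acknowledgmenGVP$
  sorted[5] = cknowledgmenGVP$a
  sorted[6] = dgmenGVP$acknowle
  sorted[7] = edgmenGVP$acknowl
  sorted[8] = enGVP$acknowledgm
  sorted[9] = gmenGVP$acknowled
  sorted[10] = knowledgmenGVP$ac
  sorted[11] = ledgmenGVP$acknow
  sorted[12] = menGVP$acknowledg
  sorted[13] = nGVP$acknowledgme
  sorted[14] = nowledgmenGVP$ack
  sorted[15] = owledgmenGVP$ackn
  sorted[16] = wledgmenGVP$ackno
sorted[14] = nowledgmenGVP$ack

Answer: nowledgmenGVP$ack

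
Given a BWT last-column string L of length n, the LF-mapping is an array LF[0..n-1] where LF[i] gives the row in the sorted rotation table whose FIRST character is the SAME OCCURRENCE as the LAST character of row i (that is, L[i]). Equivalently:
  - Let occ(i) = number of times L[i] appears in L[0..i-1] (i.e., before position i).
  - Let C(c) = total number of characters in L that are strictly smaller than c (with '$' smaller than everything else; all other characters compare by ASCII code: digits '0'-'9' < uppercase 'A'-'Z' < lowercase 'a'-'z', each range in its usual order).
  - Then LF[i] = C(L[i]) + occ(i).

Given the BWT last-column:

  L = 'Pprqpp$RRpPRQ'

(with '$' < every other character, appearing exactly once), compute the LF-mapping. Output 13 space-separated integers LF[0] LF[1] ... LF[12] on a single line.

Char counts: '$':1, 'P':2, 'Q':1, 'R':3, 'p':4, 'q':1, 'r':1
C (first-col start): C('$')=0, C('P')=1, C('Q')=3, C('R')=4, C('p')=7, C('q')=11, C('r')=12
L[0]='P': occ=0, LF[0]=C('P')+0=1+0=1
L[1]='p': occ=0, LF[1]=C('p')+0=7+0=7
L[2]='r': occ=0, LF[2]=C('r')+0=12+0=12
L[3]='q': occ=0, LF[3]=C('q')+0=11+0=11
L[4]='p': occ=1, LF[4]=C('p')+1=7+1=8
L[5]='p': occ=2, LF[5]=C('p')+2=7+2=9
L[6]='$': occ=0, LF[6]=C('$')+0=0+0=0
L[7]='R': occ=0, LF[7]=C('R')+0=4+0=4
L[8]='R': occ=1, LF[8]=C('R')+1=4+1=5
L[9]='p': occ=3, LF[9]=C('p')+3=7+3=10
L[10]='P': occ=1, LF[10]=C('P')+1=1+1=2
L[11]='R': occ=2, LF[11]=C('R')+2=4+2=6
L[12]='Q': occ=0, LF[12]=C('Q')+0=3+0=3

Answer: 1 7 12 11 8 9 0 4 5 10 2 6 3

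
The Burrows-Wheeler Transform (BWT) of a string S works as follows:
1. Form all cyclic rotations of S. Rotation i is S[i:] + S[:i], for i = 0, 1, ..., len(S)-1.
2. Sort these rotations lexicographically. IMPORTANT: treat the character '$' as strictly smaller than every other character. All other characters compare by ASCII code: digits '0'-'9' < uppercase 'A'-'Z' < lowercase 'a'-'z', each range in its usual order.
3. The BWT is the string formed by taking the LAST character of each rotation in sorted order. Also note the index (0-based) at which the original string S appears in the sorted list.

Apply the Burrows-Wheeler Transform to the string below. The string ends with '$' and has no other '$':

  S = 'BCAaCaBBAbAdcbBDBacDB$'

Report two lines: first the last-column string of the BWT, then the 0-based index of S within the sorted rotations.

Answer: BCBbDBa$bDBacBCABAcadA
7

Derivation:
All 22 rotations (rotation i = S[i:]+S[:i]):
  rot[0] = BCAaCaBBAbAdcbBDBacDB$
  rot[1] = CAaCaBBAbAdcbBDBacDB$B
  rot[2] = AaCaBBAbAdcbBDBacDB$BC
  rot[3] = aCaBBAbAdcbBDBacDB$BCA
  rot[4] = CaBBAbAdcbBDBacDB$BCAa
  rot[5] = aBBAbAdcbBDBacDB$BCAaC
  rot[6] = BBAbAdcbBDBacDB$BCAaCa
  rot[7] = BAbAdcbBDBacDB$BCAaCaB
  rot[8] = AbAdcbBDBacDB$BCAaCaBB
  rot[9] = bAdcbBDBacDB$BCAaCaBBA
  rot[10] = AdcbBDBacDB$BCAaCaBBAb
  rot[11] = dcbBDBacDB$BCAaCaBBAbA
  rot[12] = cbBDBacDB$BCAaCaBBAbAd
  rot[13] = bBDBacDB$BCAaCaBBAbAdc
  rot[14] = BDBacDB$BCAaCaBBAbAdcb
  rot[15] = DBacDB$BCAaCaBBAbAdcbB
  rot[16] = BacDB$BCAaCaBBAbAdcbBD
  rot[17] = acDB$BCAaCaBBAbAdcbBDB
  rot[18] = cDB$BCAaCaBBAbAdcbBDBa
  rot[19] = DB$BCAaCaBBAbAdcbBDBac
  rot[20] = B$BCAaCaBBAbAdcbBDBacD
  rot[21] = $BCAaCaBBAbAdcbBDBacDB
Sorted (with $ < everything):
  sorted[0] = $BCAaCaBBAbAdcbBDBacDB  (last char: 'B')
  sorted[1] = AaCaBBAbAdcbBDBacDB$BC  (last char: 'C')
  sorted[2] = AbAdcbBDBacDB$BCAaCaBB  (last char: 'B')
  sorted[3] = AdcbBDBacDB$BCAaCaBBAb  (last char: 'b')
  sorted[4] = B$BCAaCaBBAbAdcbBDBacD  (last char: 'D')
  sorted[5] = BAbAdcbBDBacDB$BCAaCaB  (last char: 'B')
  sorted[6] = BBAbAdcbBDBacDB$BCAaCa  (last char: 'a')
  sorted[7] = BCAaCaBBAbAdcbBDBacDB$  (last char: '$')
  sorted[8] = BDBacDB$BCAaCaBBAbAdcb  (last char: 'b')
  sorted[9] = BacDB$BCAaCaBBAbAdcbBD  (last char: 'D')
  sorted[10] = CAaCaBBAbAdcbBDBacDB$B  (last char: 'B')
  sorted[11] = CaBBAbAdcbBDBacDB$BCAa  (last char: 'a')
  sorted[12] = DB$BCAaCaBBAbAdcbBDBac  (last char: 'c')
  sorted[13] = DBacDB$BCAaCaBBAbAdcbB  (last char: 'B')
  sorted[14] = aBBAbAdcbBDBacDB$BCAaC  (last char: 'C')
  sorted[15] = aCaBBAbAdcbBDBacDB$BCA  (last char: 'A')
  sorted[16] = acDB$BCAaCaBBAbAdcbBDB  (last char: 'B')
  sorted[17] = bAdcbBDBacDB$BCAaCaBBA  (last char: 'A')
  sorted[18] = bBDBacDB$BCAaCaBBAbAdc  (last char: 'c')
  sorted[19] = cDB$BCAaCaBBAbAdcbBDBa  (last char: 'a')
  sorted[20] = cbBDBacDB$BCAaCaBBAbAd  (last char: 'd')
  sorted[21] = dcbBDBacDB$BCAaCaBBAbA  (last char: 'A')
Last column: BCBbDBa$bDBacBCABAcadA
Original string S is at sorted index 7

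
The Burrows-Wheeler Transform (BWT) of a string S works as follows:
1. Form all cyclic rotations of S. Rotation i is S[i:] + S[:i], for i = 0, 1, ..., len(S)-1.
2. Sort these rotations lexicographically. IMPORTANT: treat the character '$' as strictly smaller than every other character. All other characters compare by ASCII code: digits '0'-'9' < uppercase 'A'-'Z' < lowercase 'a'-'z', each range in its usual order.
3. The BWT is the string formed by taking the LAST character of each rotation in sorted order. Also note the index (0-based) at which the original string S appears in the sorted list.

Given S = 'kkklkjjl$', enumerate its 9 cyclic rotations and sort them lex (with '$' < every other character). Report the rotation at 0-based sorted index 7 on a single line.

All 9 rotations (rotation i = S[i:]+S[:i]):
  rot[0] = kkklkjjl$
  rot[1] = kklkjjl$k
  rot[2] = klkjjl$kk
  rot[3] = lkjjl$kkk
  rot[4] = kjjl$kkkl
  rot[5] = jjl$kkklk
  rot[6] = jl$kkklkj
  rot[7] = l$kkklkjj
  rot[8] = $kkklkjjl
Sorted (with $ < everything):
  sorted[0] = $kkklkjjl
  sorted[1] = jjl$kkklk
  sorted[2] = jl$kkklkj
  sorted[3] = kjjl$kkkl
  sorted[4] = kkklkjjl$
  sorted[5] = kklkjjl$k
  sorted[6] = klkjjl$kk
  sorted[7] = l$kkklkjj
  sorted[8] = lkjjl$kkk
sorted[7] = l$kkklkjj

Answer: l$kkklkjj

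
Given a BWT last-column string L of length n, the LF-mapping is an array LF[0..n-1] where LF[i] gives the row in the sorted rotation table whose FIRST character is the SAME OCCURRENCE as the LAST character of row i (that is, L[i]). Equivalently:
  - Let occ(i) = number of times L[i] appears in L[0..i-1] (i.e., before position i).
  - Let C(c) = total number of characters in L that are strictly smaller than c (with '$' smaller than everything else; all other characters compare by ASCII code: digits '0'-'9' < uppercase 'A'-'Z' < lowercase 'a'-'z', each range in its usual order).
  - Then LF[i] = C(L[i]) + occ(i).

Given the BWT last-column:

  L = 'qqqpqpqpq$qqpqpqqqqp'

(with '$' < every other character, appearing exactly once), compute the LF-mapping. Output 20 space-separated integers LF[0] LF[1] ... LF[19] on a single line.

Char counts: '$':1, 'p':6, 'q':13
C (first-col start): C('$')=0, C('p')=1, C('q')=7
L[0]='q': occ=0, LF[0]=C('q')+0=7+0=7
L[1]='q': occ=1, LF[1]=C('q')+1=7+1=8
L[2]='q': occ=2, LF[2]=C('q')+2=7+2=9
L[3]='p': occ=0, LF[3]=C('p')+0=1+0=1
L[4]='q': occ=3, LF[4]=C('q')+3=7+3=10
L[5]='p': occ=1, LF[5]=C('p')+1=1+1=2
L[6]='q': occ=4, LF[6]=C('q')+4=7+4=11
L[7]='p': occ=2, LF[7]=C('p')+2=1+2=3
L[8]='q': occ=5, LF[8]=C('q')+5=7+5=12
L[9]='$': occ=0, LF[9]=C('$')+0=0+0=0
L[10]='q': occ=6, LF[10]=C('q')+6=7+6=13
L[11]='q': occ=7, LF[11]=C('q')+7=7+7=14
L[12]='p': occ=3, LF[12]=C('p')+3=1+3=4
L[13]='q': occ=8, LF[13]=C('q')+8=7+8=15
L[14]='p': occ=4, LF[14]=C('p')+4=1+4=5
L[15]='q': occ=9, LF[15]=C('q')+9=7+9=16
L[16]='q': occ=10, LF[16]=C('q')+10=7+10=17
L[17]='q': occ=11, LF[17]=C('q')+11=7+11=18
L[18]='q': occ=12, LF[18]=C('q')+12=7+12=19
L[19]='p': occ=5, LF[19]=C('p')+5=1+5=6

Answer: 7 8 9 1 10 2 11 3 12 0 13 14 4 15 5 16 17 18 19 6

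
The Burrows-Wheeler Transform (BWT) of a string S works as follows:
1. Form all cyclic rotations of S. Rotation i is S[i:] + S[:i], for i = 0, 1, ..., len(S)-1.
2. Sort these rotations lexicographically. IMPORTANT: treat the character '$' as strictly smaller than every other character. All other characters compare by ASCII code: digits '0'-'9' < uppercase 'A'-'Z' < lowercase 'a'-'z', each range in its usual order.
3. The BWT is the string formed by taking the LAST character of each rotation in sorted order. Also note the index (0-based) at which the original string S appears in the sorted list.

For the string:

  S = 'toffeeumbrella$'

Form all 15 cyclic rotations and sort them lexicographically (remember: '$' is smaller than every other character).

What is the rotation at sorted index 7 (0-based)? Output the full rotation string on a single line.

Answer: ffeeumbrella$to

Derivation:
All 15 rotations (rotation i = S[i:]+S[:i]):
  rot[0] = toffeeumbrella$
  rot[1] = offeeumbrella$t
  rot[2] = ffeeumbrella$to
  rot[3] = feeumbrella$tof
  rot[4] = eeumbrella$toff
  rot[5] = eumbrella$toffe
  rot[6] = umbrella$toffee
  rot[7] = mbrella$toffeeu
  rot[8] = brella$toffeeum
  rot[9] = rella$toffeeumb
  rot[10] = ella$toffeeumbr
  rot[11] = lla$toffeeumbre
  rot[12] = la$toffeeumbrel
  rot[13] = a$toffeeumbrell
  rot[14] = $toffeeumbrella
Sorted (with $ < everything):
  sorted[0] = $toffeeumbrella
  sorted[1] = a$toffeeumbrell
  sorted[2] = brella$toffeeum
  sorted[3] = eeumbrella$toff
  sorted[4] = ella$toffeeumbr
  sorted[5] = eumbrella$toffe
  sorted[6] = feeumbrella$tof
  sorted[7] = ffeeumbrella$to
  sorted[8] = la$toffeeumbrel
  sorted[9] = lla$toffeeumbre
  sorted[10] = mbrella$toffeeu
  sorted[11] = offeeumbrella$t
  sorted[12] = rella$toffeeumb
  sorted[13] = toffeeumbrella$
  sorted[14] = umbrella$toffee
sorted[7] = ffeeumbrella$to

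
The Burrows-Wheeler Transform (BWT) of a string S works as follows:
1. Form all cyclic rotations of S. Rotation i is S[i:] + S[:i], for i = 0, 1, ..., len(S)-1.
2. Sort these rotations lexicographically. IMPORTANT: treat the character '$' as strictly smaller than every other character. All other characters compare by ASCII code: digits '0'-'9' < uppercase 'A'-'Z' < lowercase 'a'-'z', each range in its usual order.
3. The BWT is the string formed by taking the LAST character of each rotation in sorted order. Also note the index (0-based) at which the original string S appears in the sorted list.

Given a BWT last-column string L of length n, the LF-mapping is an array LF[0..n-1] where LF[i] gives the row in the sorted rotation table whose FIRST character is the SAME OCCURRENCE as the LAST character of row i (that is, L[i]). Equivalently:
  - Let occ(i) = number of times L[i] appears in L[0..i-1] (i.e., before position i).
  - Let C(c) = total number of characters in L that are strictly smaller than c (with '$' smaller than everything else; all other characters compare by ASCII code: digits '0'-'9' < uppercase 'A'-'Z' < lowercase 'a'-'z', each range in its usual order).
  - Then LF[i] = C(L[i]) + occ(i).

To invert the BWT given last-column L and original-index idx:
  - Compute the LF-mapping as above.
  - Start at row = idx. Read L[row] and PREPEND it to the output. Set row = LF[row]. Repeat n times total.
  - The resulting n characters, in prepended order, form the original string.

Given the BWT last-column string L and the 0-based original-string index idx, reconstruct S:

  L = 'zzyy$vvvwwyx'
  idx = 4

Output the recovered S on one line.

LF mapping: 10 11 7 8 0 1 2 3 4 5 9 6
Walk LF starting at row 4, prepending L[row]:
  step 1: row=4, L[4]='$', prepend. Next row=LF[4]=0
  step 2: row=0, L[0]='z', prepend. Next row=LF[0]=10
  step 3: row=10, L[10]='y', prepend. Next row=LF[10]=9
  step 4: row=9, L[9]='w', prepend. Next row=LF[9]=5
  step 5: row=5, L[5]='v', prepend. Next row=LF[5]=1
  step 6: row=1, L[1]='z', prepend. Next row=LF[1]=11
  step 7: row=11, L[11]='x', prepend. Next row=LF[11]=6
  step 8: row=6, L[6]='v', prepend. Next row=LF[6]=2
  step 9: row=2, L[2]='y', prepend. Next row=LF[2]=7
  step 10: row=7, L[7]='v', prepend. Next row=LF[7]=3
  step 11: row=3, L[3]='y', prepend. Next row=LF[3]=8
  step 12: row=8, L[8]='w', prepend. Next row=LF[8]=4
Reversed output: wyvyvxzvwyz$

Answer: wyvyvxzvwyz$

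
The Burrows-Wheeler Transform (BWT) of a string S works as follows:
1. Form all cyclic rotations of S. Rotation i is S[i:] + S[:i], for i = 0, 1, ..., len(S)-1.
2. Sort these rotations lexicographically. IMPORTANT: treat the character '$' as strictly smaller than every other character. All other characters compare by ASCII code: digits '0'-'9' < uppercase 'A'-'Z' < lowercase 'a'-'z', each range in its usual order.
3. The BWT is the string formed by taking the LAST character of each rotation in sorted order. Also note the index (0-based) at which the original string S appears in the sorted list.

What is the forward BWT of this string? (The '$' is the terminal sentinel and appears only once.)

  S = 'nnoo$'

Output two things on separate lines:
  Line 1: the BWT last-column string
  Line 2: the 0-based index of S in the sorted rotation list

All 5 rotations (rotation i = S[i:]+S[:i]):
  rot[0] = nnoo$
  rot[1] = noo$n
  rot[2] = oo$nn
  rot[3] = o$nno
  rot[4] = $nnoo
Sorted (with $ < everything):
  sorted[0] = $nnoo  (last char: 'o')
  sorted[1] = nnoo$  (last char: '$')
  sorted[2] = noo$n  (last char: 'n')
  sorted[3] = o$nno  (last char: 'o')
  sorted[4] = oo$nn  (last char: 'n')
Last column: o$non
Original string S is at sorted index 1

Answer: o$non
1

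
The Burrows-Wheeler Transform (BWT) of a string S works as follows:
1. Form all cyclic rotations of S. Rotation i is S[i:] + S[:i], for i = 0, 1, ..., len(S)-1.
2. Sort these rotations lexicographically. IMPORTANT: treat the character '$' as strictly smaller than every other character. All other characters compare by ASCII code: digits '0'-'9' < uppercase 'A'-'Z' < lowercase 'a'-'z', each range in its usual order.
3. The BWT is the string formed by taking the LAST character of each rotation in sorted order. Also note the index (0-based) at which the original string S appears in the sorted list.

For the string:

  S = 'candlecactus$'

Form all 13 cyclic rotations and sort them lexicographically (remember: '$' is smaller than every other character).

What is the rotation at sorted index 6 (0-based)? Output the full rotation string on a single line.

All 13 rotations (rotation i = S[i:]+S[:i]):
  rot[0] = candlecactus$
  rot[1] = andlecactus$c
  rot[2] = ndlecactus$ca
  rot[3] = dlecactus$can
  rot[4] = lecactus$cand
  rot[5] = ecactus$candl
  rot[6] = cactus$candle
  rot[7] = actus$candlec
  rot[8] = ctus$candleca
  rot[9] = tus$candlecac
  rot[10] = us$candlecact
  rot[11] = s$candlecactu
  rot[12] = $candlecactus
Sorted (with $ < everything):
  sorted[0] = $candlecactus
  sorted[1] = actus$candlec
  sorted[2] = andlecactus$c
  sorted[3] = cactus$candle
  sorted[4] = candlecactus$
  sorted[5] = ctus$candleca
  sorted[6] = dlecactus$can
  sorted[7] = ecactus$candl
  sorted[8] = lecactus$cand
  sorted[9] = ndlecactus$ca
  sorted[10] = s$candlecactu
  sorted[11] = tus$candlecac
  sorted[12] = us$candlecact
sorted[6] = dlecactus$can

Answer: dlecactus$can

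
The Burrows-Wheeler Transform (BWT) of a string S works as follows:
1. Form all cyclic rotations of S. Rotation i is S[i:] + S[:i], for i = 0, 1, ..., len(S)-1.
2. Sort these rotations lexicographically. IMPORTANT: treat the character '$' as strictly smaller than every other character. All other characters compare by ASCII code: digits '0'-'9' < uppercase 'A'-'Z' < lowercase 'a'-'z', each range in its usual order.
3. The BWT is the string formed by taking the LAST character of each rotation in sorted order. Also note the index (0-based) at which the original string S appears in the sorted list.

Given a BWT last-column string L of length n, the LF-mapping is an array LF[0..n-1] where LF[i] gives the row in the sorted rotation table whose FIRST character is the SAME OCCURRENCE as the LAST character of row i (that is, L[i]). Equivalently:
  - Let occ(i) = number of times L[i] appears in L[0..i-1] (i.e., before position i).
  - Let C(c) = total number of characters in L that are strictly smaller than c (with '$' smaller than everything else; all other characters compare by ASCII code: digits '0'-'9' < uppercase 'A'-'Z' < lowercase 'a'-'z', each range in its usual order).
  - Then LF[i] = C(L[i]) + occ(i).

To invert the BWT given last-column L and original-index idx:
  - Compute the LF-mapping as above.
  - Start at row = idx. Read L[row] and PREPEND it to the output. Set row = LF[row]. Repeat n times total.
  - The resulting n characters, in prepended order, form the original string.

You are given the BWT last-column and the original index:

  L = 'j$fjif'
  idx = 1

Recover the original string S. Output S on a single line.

Answer: ffjij$

Derivation:
LF mapping: 4 0 1 5 3 2
Walk LF starting at row 1, prepending L[row]:
  step 1: row=1, L[1]='$', prepend. Next row=LF[1]=0
  step 2: row=0, L[0]='j', prepend. Next row=LF[0]=4
  step 3: row=4, L[4]='i', prepend. Next row=LF[4]=3
  step 4: row=3, L[3]='j', prepend. Next row=LF[3]=5
  step 5: row=5, L[5]='f', prepend. Next row=LF[5]=2
  step 6: row=2, L[2]='f', prepend. Next row=LF[2]=1
Reversed output: ffjij$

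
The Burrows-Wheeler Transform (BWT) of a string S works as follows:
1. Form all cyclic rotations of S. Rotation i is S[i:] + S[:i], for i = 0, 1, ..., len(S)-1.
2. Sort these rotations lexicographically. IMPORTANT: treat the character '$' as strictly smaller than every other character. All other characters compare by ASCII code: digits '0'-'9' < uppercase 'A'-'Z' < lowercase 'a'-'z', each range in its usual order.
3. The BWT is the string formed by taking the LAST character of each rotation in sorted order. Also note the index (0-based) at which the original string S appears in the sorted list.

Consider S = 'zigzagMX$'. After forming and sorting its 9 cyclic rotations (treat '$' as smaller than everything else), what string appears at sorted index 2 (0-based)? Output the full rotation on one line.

Answer: X$zigzagM

Derivation:
All 9 rotations (rotation i = S[i:]+S[:i]):
  rot[0] = zigzagMX$
  rot[1] = igzagMX$z
  rot[2] = gzagMX$zi
  rot[3] = zagMX$zig
  rot[4] = agMX$zigz
  rot[5] = gMX$zigza
  rot[6] = MX$zigzag
  rot[7] = X$zigzagM
  rot[8] = $zigzagMX
Sorted (with $ < everything):
  sorted[0] = $zigzagMX
  sorted[1] = MX$zigzag
  sorted[2] = X$zigzagM
  sorted[3] = agMX$zigz
  sorted[4] = gMX$zigza
  sorted[5] = gzagMX$zi
  sorted[6] = igzagMX$z
  sorted[7] = zagMX$zig
  sorted[8] = zigzagMX$
sorted[2] = X$zigzagM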